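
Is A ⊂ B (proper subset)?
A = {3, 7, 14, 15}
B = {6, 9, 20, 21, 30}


A ⊂ B requires: A ⊆ B AND A ≠ B.
A ⊆ B? No
A ⊄ B, so A is not a proper subset.

No, A is not a proper subset of B


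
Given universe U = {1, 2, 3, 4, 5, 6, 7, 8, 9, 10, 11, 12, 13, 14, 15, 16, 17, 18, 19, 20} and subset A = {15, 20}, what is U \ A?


Aᶜ = U \ A = elements in U but not in A
U = {1, 2, 3, 4, 5, 6, 7, 8, 9, 10, 11, 12, 13, 14, 15, 16, 17, 18, 19, 20}
A = {15, 20}
Aᶜ = {1, 2, 3, 4, 5, 6, 7, 8, 9, 10, 11, 12, 13, 14, 16, 17, 18, 19}

Aᶜ = {1, 2, 3, 4, 5, 6, 7, 8, 9, 10, 11, 12, 13, 14, 16, 17, 18, 19}


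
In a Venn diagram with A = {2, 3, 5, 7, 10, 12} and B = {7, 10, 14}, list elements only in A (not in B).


A = {2, 3, 5, 7, 10, 12}
B = {7, 10, 14}
Region: only in A (not in B)
Elements: {2, 3, 5, 12}

Elements only in A (not in B): {2, 3, 5, 12}


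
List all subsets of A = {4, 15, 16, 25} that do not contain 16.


A subset of A that omits 16 is a subset of A \ {16}, so there are 2^(n-1) = 2^3 = 8 of them.
Subsets excluding 16: ∅, {4}, {15}, {25}, {4, 15}, {4, 25}, {15, 25}, {4, 15, 25}

Subsets excluding 16 (8 total): ∅, {4}, {15}, {25}, {4, 15}, {4, 25}, {15, 25}, {4, 15, 25}


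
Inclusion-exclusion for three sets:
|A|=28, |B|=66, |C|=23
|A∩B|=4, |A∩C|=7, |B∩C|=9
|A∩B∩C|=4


|A∪B∪C| = |A|+|B|+|C| - |A∩B|-|A∩C|-|B∩C| + |A∩B∩C|
= 28+66+23 - 4-7-9 + 4
= 117 - 20 + 4
= 101

|A ∪ B ∪ C| = 101


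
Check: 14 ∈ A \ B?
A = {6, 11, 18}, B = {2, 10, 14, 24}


A = {6, 11, 18}, B = {2, 10, 14, 24}
A \ B = elements in A but not in B
A \ B = {6, 11, 18}
Checking if 14 ∈ A \ B
14 is not in A \ B → False

14 ∉ A \ B


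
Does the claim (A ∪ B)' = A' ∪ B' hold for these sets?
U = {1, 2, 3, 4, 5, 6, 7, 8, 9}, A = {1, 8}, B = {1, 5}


LHS: A ∪ B = {1, 5, 8}
(A ∪ B)' = U \ (A ∪ B) = {2, 3, 4, 6, 7, 9}
A' = {2, 3, 4, 5, 6, 7, 9}, B' = {2, 3, 4, 6, 7, 8, 9}
Claimed RHS: A' ∪ B' = {2, 3, 4, 5, 6, 7, 8, 9}
Identity is INVALID: LHS = {2, 3, 4, 6, 7, 9} but the RHS claimed here equals {2, 3, 4, 5, 6, 7, 8, 9}. The correct form is (A ∪ B)' = A' ∩ B'.

Identity is invalid: (A ∪ B)' = {2, 3, 4, 6, 7, 9} but A' ∪ B' = {2, 3, 4, 5, 6, 7, 8, 9}. The correct De Morgan law is (A ∪ B)' = A' ∩ B'.


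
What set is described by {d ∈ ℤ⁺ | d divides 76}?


Checking each candidate:
Condition: positive divisors of 76
Result = {1, 2, 4, 19, 38, 76}

{1, 2, 4, 19, 38, 76}


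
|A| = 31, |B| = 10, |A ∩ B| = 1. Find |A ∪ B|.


|A ∪ B| = |A| + |B| - |A ∩ B|
= 31 + 10 - 1
= 40

|A ∪ B| = 40


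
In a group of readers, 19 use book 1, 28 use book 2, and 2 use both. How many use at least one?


|A ∪ B| = |A| + |B| - |A ∩ B|
= 19 + 28 - 2
= 45

|A ∪ B| = 45


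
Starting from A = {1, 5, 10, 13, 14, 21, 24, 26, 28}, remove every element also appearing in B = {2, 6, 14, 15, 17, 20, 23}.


A \ B = elements in A but not in B
A = {1, 5, 10, 13, 14, 21, 24, 26, 28}
B = {2, 6, 14, 15, 17, 20, 23}
Remove from A any elements in B
A \ B = {1, 5, 10, 13, 21, 24, 26, 28}

A \ B = {1, 5, 10, 13, 21, 24, 26, 28}


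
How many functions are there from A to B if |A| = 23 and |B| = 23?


Each of |A| = 23 inputs maps to any of |B| = 23 outputs.
# functions = |B|^|A| = 23^23
= 20880467999847912034355032910567

Number of functions = 20880467999847912034355032910567


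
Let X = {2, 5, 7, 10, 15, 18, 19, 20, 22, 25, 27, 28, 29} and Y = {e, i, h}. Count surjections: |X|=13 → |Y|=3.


n = |X| = 13, k = |Y| = 3. Surjections via inclusion-exclusion:
S(n,k) = Σ(-1)^i × C(k,i) × (k-i)^n, i=0 to k
i=0: (-1)^0×C(3,0)×3^13 = 1594323
i=1: (-1)^1×C(3,1)×2^13 = -24576
i=2: (-1)^2×C(3,2)×1^13 = 3
i=3: (-1)^3×C(3,3)×0^13 = 0
Total = 1569750

Number of surjections = 1569750


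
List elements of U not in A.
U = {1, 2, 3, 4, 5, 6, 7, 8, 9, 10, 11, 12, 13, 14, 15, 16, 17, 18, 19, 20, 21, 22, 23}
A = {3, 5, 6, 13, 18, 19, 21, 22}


Aᶜ = U \ A = elements in U but not in A
U = {1, 2, 3, 4, 5, 6, 7, 8, 9, 10, 11, 12, 13, 14, 15, 16, 17, 18, 19, 20, 21, 22, 23}
A = {3, 5, 6, 13, 18, 19, 21, 22}
Aᶜ = {1, 2, 4, 7, 8, 9, 10, 11, 12, 14, 15, 16, 17, 20, 23}

Aᶜ = {1, 2, 4, 7, 8, 9, 10, 11, 12, 14, 15, 16, 17, 20, 23}


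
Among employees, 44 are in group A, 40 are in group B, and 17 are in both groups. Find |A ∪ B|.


|A ∪ B| = |A| + |B| - |A ∩ B|
= 44 + 40 - 17
= 67

|A ∪ B| = 67


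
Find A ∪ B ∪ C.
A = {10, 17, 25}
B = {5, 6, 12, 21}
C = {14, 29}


A ∪ B = {5, 6, 10, 12, 17, 21, 25}
(A ∪ B) ∪ C = {5, 6, 10, 12, 14, 17, 21, 25, 29}

A ∪ B ∪ C = {5, 6, 10, 12, 14, 17, 21, 25, 29}


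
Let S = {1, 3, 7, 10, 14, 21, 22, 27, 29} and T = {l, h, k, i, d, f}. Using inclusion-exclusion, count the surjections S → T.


n = |S| = 9, k = |T| = 6. Surjections via inclusion-exclusion:
S(n,k) = Σ(-1)^i × C(k,i) × (k-i)^n, i=0 to k
i=0: (-1)^0×C(6,0)×6^9 = 10077696
i=1: (-1)^1×C(6,1)×5^9 = -11718750
i=2: (-1)^2×C(6,2)×4^9 = 3932160
i=3: (-1)^3×C(6,3)×3^9 = -393660
i=4: (-1)^4×C(6,4)×2^9 = 7680
i=5: (-1)^5×C(6,5)×1^9 = -6
i=6: (-1)^6×C(6,6)×0^9 = 0
Total = 1905120

Number of surjections = 1905120


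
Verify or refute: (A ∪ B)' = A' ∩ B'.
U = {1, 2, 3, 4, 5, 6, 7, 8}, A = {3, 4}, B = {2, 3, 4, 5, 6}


LHS: A ∪ B = {2, 3, 4, 5, 6}
(A ∪ B)' = U \ (A ∪ B) = {1, 7, 8}
A' = {1, 2, 5, 6, 7, 8}, B' = {1, 7, 8}
Claimed RHS: A' ∩ B' = {1, 7, 8}
Identity is VALID: LHS = RHS = {1, 7, 8} ✓

Identity is valid. (A ∪ B)' = A' ∩ B' = {1, 7, 8}


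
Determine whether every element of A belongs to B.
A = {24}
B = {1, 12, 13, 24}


A ⊆ B means every element of A is in B.
All elements of A are in B.
So A ⊆ B.

Yes, A ⊆ B


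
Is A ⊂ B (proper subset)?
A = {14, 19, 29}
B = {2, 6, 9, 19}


A ⊂ B requires: A ⊆ B AND A ≠ B.
A ⊆ B? No
A ⊄ B, so A is not a proper subset.

No, A is not a proper subset of B


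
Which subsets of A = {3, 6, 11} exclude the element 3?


A subset of A that omits 3 is a subset of A \ {3}, so there are 2^(n-1) = 2^2 = 4 of them.
Subsets excluding 3: ∅, {6}, {11}, {6, 11}

Subsets excluding 3 (4 total): ∅, {6}, {11}, {6, 11}


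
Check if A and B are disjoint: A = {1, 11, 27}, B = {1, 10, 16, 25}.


Disjoint means A ∩ B = ∅.
A ∩ B = {1}
A ∩ B ≠ ∅, so A and B are NOT disjoint.

No, A and B are not disjoint (A ∩ B = {1})


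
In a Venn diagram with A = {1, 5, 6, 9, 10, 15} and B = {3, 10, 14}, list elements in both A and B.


A = {1, 5, 6, 9, 10, 15}
B = {3, 10, 14}
Region: in both A and B
Elements: {10}

Elements in both A and B: {10}


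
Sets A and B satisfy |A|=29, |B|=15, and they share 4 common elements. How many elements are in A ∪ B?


|A ∪ B| = |A| + |B| - |A ∩ B|
= 29 + 15 - 4
= 40

|A ∪ B| = 40


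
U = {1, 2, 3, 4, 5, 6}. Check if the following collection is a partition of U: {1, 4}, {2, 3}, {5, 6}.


A partition requires: (1) non-empty parts, (2) pairwise disjoint, (3) union = U
Parts: {1, 4}, {2, 3}, {5, 6}
Union of parts: {1, 2, 3, 4, 5, 6}
U = {1, 2, 3, 4, 5, 6}
All non-empty? True
Pairwise disjoint? True
Covers U? True

Yes, valid partition


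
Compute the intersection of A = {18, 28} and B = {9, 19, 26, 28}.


A ∩ B = elements in both A and B
A = {18, 28}
B = {9, 19, 26, 28}
A ∩ B = {28}

A ∩ B = {28}


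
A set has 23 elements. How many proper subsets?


Total subsets = 2^n = 2^23 = 8388608
Proper subsets exclude the set itself: 2^n - 1
= 8388608 - 1
= 8388607

Number of proper subsets = 8388607


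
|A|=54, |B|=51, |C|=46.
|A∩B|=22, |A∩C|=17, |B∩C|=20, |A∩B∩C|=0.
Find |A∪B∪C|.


|A∪B∪C| = |A|+|B|+|C| - |A∩B|-|A∩C|-|B∩C| + |A∩B∩C|
= 54+51+46 - 22-17-20 + 0
= 151 - 59 + 0
= 92

|A ∪ B ∪ C| = 92


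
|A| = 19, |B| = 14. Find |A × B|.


|A × B| = |A| × |B|
= 19 × 14
= 266

|A × B| = 266


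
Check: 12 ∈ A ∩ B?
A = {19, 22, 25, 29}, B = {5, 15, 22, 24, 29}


A = {19, 22, 25, 29}, B = {5, 15, 22, 24, 29}
A ∩ B = elements in both A and B
A ∩ B = {22, 29}
Checking if 12 ∈ A ∩ B
12 is not in A ∩ B → False

12 ∉ A ∩ B


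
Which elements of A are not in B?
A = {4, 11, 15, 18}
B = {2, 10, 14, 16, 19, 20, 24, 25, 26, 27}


A \ B = elements in A but not in B
A = {4, 11, 15, 18}
B = {2, 10, 14, 16, 19, 20, 24, 25, 26, 27}
Remove from A any elements in B
A \ B = {4, 11, 15, 18}

A \ B = {4, 11, 15, 18}


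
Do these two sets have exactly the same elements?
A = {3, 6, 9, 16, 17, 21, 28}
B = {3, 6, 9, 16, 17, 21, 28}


Two sets are equal iff they have exactly the same elements.
A = {3, 6, 9, 16, 17, 21, 28}
B = {3, 6, 9, 16, 17, 21, 28}
Same elements → A = B

Yes, A = B


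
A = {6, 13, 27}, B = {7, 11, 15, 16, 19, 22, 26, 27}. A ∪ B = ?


A ∪ B = all elements in A or B (or both)
A = {6, 13, 27}
B = {7, 11, 15, 16, 19, 22, 26, 27}
A ∪ B = {6, 7, 11, 13, 15, 16, 19, 22, 26, 27}

A ∪ B = {6, 7, 11, 13, 15, 16, 19, 22, 26, 27}


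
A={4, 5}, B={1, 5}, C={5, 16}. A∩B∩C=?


A ∩ B = {5}
(A ∩ B) ∩ C = {5}

A ∩ B ∩ C = {5}


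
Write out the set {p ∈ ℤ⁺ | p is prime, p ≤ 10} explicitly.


Checking each candidate:
Condition: primes ≤ 10
Result = {2, 3, 5, 7}

{2, 3, 5, 7}


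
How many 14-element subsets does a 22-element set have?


C(n,k) = n! / (k!(n-k)!)
C(22,14) = 22! / (14!8!)
= 319770

C(22,14) = 319770


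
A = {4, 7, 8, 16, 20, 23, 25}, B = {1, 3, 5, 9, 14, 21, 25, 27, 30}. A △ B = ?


A △ B = (A \ B) ∪ (B \ A) = elements in exactly one of A or B
A \ B = {4, 7, 8, 16, 20, 23}
B \ A = {1, 3, 5, 9, 14, 21, 27, 30}
A △ B = {1, 3, 4, 5, 7, 8, 9, 14, 16, 20, 21, 23, 27, 30}

A △ B = {1, 3, 4, 5, 7, 8, 9, 14, 16, 20, 21, 23, 27, 30}


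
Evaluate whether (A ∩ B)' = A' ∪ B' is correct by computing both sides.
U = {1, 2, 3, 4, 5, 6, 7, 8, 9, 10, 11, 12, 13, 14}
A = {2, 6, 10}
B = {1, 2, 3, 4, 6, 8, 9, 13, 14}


LHS: A ∩ B = {2, 6}
(A ∩ B)' = U \ (A ∩ B) = {1, 3, 4, 5, 7, 8, 9, 10, 11, 12, 13, 14}
A' = {1, 3, 4, 5, 7, 8, 9, 11, 12, 13, 14}, B' = {5, 7, 10, 11, 12}
Claimed RHS: A' ∪ B' = {1, 3, 4, 5, 7, 8, 9, 10, 11, 12, 13, 14}
Identity is VALID: LHS = RHS = {1, 3, 4, 5, 7, 8, 9, 10, 11, 12, 13, 14} ✓

Identity is valid. (A ∩ B)' = A' ∪ B' = {1, 3, 4, 5, 7, 8, 9, 10, 11, 12, 13, 14}


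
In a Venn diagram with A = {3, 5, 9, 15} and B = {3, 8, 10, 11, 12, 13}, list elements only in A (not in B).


A = {3, 5, 9, 15}
B = {3, 8, 10, 11, 12, 13}
Region: only in A (not in B)
Elements: {5, 9, 15}

Elements only in A (not in B): {5, 9, 15}


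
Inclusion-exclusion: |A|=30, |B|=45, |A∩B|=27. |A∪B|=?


|A ∪ B| = |A| + |B| - |A ∩ B|
= 30 + 45 - 27
= 48

|A ∪ B| = 48


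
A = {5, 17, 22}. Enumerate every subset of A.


|A| = 3, so |P(A)| = 2^3 = 8
Enumerate subsets by cardinality (0 to 3):
∅, {5}, {17}, {22}, {5, 17}, {5, 22}, {17, 22}, {5, 17, 22}

P(A) has 8 subsets: ∅, {5}, {17}, {22}, {5, 17}, {5, 22}, {17, 22}, {5, 17, 22}


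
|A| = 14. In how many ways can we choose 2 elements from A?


C(n,k) = n! / (k!(n-k)!)
C(14,2) = 14! / (2!12!)
= 91

C(14,2) = 91


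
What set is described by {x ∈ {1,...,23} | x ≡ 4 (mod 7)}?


Checking each candidate:
Condition: x in {1,...,23} with x ≡ 4 (mod 7)
Result = {4, 11, 18}

{4, 11, 18}


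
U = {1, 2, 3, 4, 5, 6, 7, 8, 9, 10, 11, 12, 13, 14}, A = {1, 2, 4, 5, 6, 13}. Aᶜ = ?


Aᶜ = U \ A = elements in U but not in A
U = {1, 2, 3, 4, 5, 6, 7, 8, 9, 10, 11, 12, 13, 14}
A = {1, 2, 4, 5, 6, 13}
Aᶜ = {3, 7, 8, 9, 10, 11, 12, 14}

Aᶜ = {3, 7, 8, 9, 10, 11, 12, 14}


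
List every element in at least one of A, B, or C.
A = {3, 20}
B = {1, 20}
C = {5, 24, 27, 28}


A ∪ B = {1, 3, 20}
(A ∪ B) ∪ C = {1, 3, 5, 20, 24, 27, 28}

A ∪ B ∪ C = {1, 3, 5, 20, 24, 27, 28}


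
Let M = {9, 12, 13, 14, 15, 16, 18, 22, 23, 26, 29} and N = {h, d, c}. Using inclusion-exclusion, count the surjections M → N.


n = |M| = 11, k = |N| = 3. Surjections via inclusion-exclusion:
S(n,k) = Σ(-1)^i × C(k,i) × (k-i)^n, i=0 to k
i=0: (-1)^0×C(3,0)×3^11 = 177147
i=1: (-1)^1×C(3,1)×2^11 = -6144
i=2: (-1)^2×C(3,2)×1^11 = 3
i=3: (-1)^3×C(3,3)×0^11 = 0
Total = 171006

Number of surjections = 171006


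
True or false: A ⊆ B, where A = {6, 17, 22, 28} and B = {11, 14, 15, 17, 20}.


A ⊆ B means every element of A is in B.
Elements in A not in B: {6, 22, 28}
So A ⊄ B.

No, A ⊄ B


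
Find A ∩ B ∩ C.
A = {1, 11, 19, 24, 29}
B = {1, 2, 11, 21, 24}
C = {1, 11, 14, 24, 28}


A ∩ B = {1, 11, 24}
(A ∩ B) ∩ C = {1, 11, 24}

A ∩ B ∩ C = {1, 11, 24}


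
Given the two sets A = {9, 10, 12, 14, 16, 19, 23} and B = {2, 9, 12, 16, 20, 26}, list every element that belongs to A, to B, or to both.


A ∪ B = all elements in A or B (or both)
A = {9, 10, 12, 14, 16, 19, 23}
B = {2, 9, 12, 16, 20, 26}
A ∪ B = {2, 9, 10, 12, 14, 16, 19, 20, 23, 26}

A ∪ B = {2, 9, 10, 12, 14, 16, 19, 20, 23, 26}


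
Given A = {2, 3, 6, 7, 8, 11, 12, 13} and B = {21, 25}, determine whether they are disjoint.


Disjoint means A ∩ B = ∅.
A ∩ B = ∅
A ∩ B = ∅, so A and B are disjoint.

Yes, A and B are disjoint


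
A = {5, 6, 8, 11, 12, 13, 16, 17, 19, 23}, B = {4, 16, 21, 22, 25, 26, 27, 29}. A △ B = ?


A △ B = (A \ B) ∪ (B \ A) = elements in exactly one of A or B
A \ B = {5, 6, 8, 11, 12, 13, 17, 19, 23}
B \ A = {4, 21, 22, 25, 26, 27, 29}
A △ B = {4, 5, 6, 8, 11, 12, 13, 17, 19, 21, 22, 23, 25, 26, 27, 29}

A △ B = {4, 5, 6, 8, 11, 12, 13, 17, 19, 21, 22, 23, 25, 26, 27, 29}


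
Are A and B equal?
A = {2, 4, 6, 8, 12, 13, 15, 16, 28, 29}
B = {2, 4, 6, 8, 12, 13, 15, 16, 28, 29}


Two sets are equal iff they have exactly the same elements.
A = {2, 4, 6, 8, 12, 13, 15, 16, 28, 29}
B = {2, 4, 6, 8, 12, 13, 15, 16, 28, 29}
Same elements → A = B

Yes, A = B


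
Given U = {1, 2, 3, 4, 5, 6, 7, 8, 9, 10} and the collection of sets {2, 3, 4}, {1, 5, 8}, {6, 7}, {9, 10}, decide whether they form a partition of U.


A partition requires: (1) non-empty parts, (2) pairwise disjoint, (3) union = U
Parts: {2, 3, 4}, {1, 5, 8}, {6, 7}, {9, 10}
Union of parts: {1, 2, 3, 4, 5, 6, 7, 8, 9, 10}
U = {1, 2, 3, 4, 5, 6, 7, 8, 9, 10}
All non-empty? True
Pairwise disjoint? True
Covers U? True

Yes, valid partition


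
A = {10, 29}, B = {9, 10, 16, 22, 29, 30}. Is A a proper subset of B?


A ⊂ B requires: A ⊆ B AND A ≠ B.
A ⊆ B? Yes
A = B? No
A ⊂ B: Yes (A is a proper subset of B)

Yes, A ⊂ B


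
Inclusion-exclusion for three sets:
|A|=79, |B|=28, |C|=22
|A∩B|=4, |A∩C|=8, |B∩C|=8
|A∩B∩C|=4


|A∪B∪C| = |A|+|B|+|C| - |A∩B|-|A∩C|-|B∩C| + |A∩B∩C|
= 79+28+22 - 4-8-8 + 4
= 129 - 20 + 4
= 113

|A ∪ B ∪ C| = 113


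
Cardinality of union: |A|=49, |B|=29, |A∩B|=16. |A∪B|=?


|A ∪ B| = |A| + |B| - |A ∩ B|
= 49 + 29 - 16
= 62

|A ∪ B| = 62


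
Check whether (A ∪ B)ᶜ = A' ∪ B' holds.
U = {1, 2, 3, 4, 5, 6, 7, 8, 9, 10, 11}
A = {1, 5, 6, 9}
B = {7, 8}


LHS: A ∪ B = {1, 5, 6, 7, 8, 9}
(A ∪ B)' = U \ (A ∪ B) = {2, 3, 4, 10, 11}
A' = {2, 3, 4, 7, 8, 10, 11}, B' = {1, 2, 3, 4, 5, 6, 9, 10, 11}
Claimed RHS: A' ∪ B' = {1, 2, 3, 4, 5, 6, 7, 8, 9, 10, 11}
Identity is INVALID: LHS = {2, 3, 4, 10, 11} but the RHS claimed here equals {1, 2, 3, 4, 5, 6, 7, 8, 9, 10, 11}. The correct form is (A ∪ B)' = A' ∩ B'.

Identity is invalid: (A ∪ B)' = {2, 3, 4, 10, 11} but A' ∪ B' = {1, 2, 3, 4, 5, 6, 7, 8, 9, 10, 11}. The correct De Morgan law is (A ∪ B)' = A' ∩ B'.


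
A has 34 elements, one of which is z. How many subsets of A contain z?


Subsets of A containing z correspond to subsets of A \ {z}, which has 33 elements.
Count = 2^(n-1) = 2^33
= 8589934592

Number of subsets containing z = 8589934592


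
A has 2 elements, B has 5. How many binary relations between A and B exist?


A relation from A to B is any subset of A × B.
|A × B| = 2 × 5 = 10
# relations = 2^|A × B| = 2^10 = 1024

Number of relations = 1024


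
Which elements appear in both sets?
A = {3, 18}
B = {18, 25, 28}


A ∩ B = elements in both A and B
A = {3, 18}
B = {18, 25, 28}
A ∩ B = {18}

A ∩ B = {18}


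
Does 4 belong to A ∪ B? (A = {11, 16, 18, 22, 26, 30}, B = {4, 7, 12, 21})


A = {11, 16, 18, 22, 26, 30}, B = {4, 7, 12, 21}
A ∪ B = all elements in A or B
A ∪ B = {4, 7, 11, 12, 16, 18, 21, 22, 26, 30}
Checking if 4 ∈ A ∪ B
4 is in A ∪ B → True

4 ∈ A ∪ B


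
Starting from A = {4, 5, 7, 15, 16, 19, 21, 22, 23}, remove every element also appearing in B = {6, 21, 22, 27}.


A \ B = elements in A but not in B
A = {4, 5, 7, 15, 16, 19, 21, 22, 23}
B = {6, 21, 22, 27}
Remove from A any elements in B
A \ B = {4, 5, 7, 15, 16, 19, 23}

A \ B = {4, 5, 7, 15, 16, 19, 23}


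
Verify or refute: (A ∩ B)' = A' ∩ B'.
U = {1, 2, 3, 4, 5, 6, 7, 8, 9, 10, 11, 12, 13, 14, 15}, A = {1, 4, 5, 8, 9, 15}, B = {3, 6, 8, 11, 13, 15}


LHS: A ∩ B = {8, 15}
(A ∩ B)' = U \ (A ∩ B) = {1, 2, 3, 4, 5, 6, 7, 9, 10, 11, 12, 13, 14}
A' = {2, 3, 6, 7, 10, 11, 12, 13, 14}, B' = {1, 2, 4, 5, 7, 9, 10, 12, 14}
Claimed RHS: A' ∩ B' = {2, 7, 10, 12, 14}
Identity is INVALID: LHS = {1, 2, 3, 4, 5, 6, 7, 9, 10, 11, 12, 13, 14} but the RHS claimed here equals {2, 7, 10, 12, 14}. The correct form is (A ∩ B)' = A' ∪ B'.

Identity is invalid: (A ∩ B)' = {1, 2, 3, 4, 5, 6, 7, 9, 10, 11, 12, 13, 14} but A' ∩ B' = {2, 7, 10, 12, 14}. The correct De Morgan law is (A ∩ B)' = A' ∪ B'.


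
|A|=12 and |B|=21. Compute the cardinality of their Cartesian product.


|A × B| = |A| × |B|
= 12 × 21
= 252

|A × B| = 252


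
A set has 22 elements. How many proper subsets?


Total subsets = 2^n = 2^22 = 4194304
Proper subsets exclude the set itself: 2^n - 1
= 4194304 - 1
= 4194303

Number of proper subsets = 4194303


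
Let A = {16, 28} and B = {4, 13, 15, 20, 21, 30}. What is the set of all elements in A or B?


A ∪ B = all elements in A or B (or both)
A = {16, 28}
B = {4, 13, 15, 20, 21, 30}
A ∪ B = {4, 13, 15, 16, 20, 21, 28, 30}

A ∪ B = {4, 13, 15, 16, 20, 21, 28, 30}


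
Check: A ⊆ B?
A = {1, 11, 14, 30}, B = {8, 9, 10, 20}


A ⊆ B means every element of A is in B.
Elements in A not in B: {1, 11, 14, 30}
So A ⊄ B.

No, A ⊄ B


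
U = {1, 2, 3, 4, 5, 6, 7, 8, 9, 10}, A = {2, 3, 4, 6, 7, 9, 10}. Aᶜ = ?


Aᶜ = U \ A = elements in U but not in A
U = {1, 2, 3, 4, 5, 6, 7, 8, 9, 10}
A = {2, 3, 4, 6, 7, 9, 10}
Aᶜ = {1, 5, 8}

Aᶜ = {1, 5, 8}


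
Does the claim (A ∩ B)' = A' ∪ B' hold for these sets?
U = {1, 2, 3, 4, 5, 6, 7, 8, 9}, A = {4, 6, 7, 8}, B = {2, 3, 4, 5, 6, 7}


LHS: A ∩ B = {4, 6, 7}
(A ∩ B)' = U \ (A ∩ B) = {1, 2, 3, 5, 8, 9}
A' = {1, 2, 3, 5, 9}, B' = {1, 8, 9}
Claimed RHS: A' ∪ B' = {1, 2, 3, 5, 8, 9}
Identity is VALID: LHS = RHS = {1, 2, 3, 5, 8, 9} ✓

Identity is valid. (A ∩ B)' = A' ∪ B' = {1, 2, 3, 5, 8, 9}


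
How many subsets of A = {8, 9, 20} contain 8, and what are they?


A subset of A contains 8 iff the remaining 2 elements form any subset of A \ {8}.
Count: 2^(n-1) = 2^2 = 4
Subsets containing 8: {8}, {8, 9}, {8, 20}, {8, 9, 20}

Subsets containing 8 (4 total): {8}, {8, 9}, {8, 20}, {8, 9, 20}


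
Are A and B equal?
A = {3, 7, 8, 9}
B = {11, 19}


Two sets are equal iff they have exactly the same elements.
A = {3, 7, 8, 9}
B = {11, 19}
Differences: {3, 7, 8, 9, 11, 19}
A ≠ B

No, A ≠ B


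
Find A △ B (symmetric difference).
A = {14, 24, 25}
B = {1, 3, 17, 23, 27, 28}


A △ B = (A \ B) ∪ (B \ A) = elements in exactly one of A or B
A \ B = {14, 24, 25}
B \ A = {1, 3, 17, 23, 27, 28}
A △ B = {1, 3, 14, 17, 23, 24, 25, 27, 28}

A △ B = {1, 3, 14, 17, 23, 24, 25, 27, 28}


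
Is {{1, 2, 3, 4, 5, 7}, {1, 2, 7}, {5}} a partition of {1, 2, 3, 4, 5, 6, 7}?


A partition requires: (1) non-empty parts, (2) pairwise disjoint, (3) union = U
Parts: {1, 2, 3, 4, 5, 7}, {1, 2, 7}, {5}
Union of parts: {1, 2, 3, 4, 5, 7}
U = {1, 2, 3, 4, 5, 6, 7}
All non-empty? True
Pairwise disjoint? False
Covers U? False

No, not a valid partition


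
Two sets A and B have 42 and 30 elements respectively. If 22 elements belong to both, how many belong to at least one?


|A ∪ B| = |A| + |B| - |A ∩ B|
= 42 + 30 - 22
= 50

|A ∪ B| = 50


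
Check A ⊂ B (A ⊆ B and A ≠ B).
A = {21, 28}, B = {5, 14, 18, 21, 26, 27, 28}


A ⊂ B requires: A ⊆ B AND A ≠ B.
A ⊆ B? Yes
A = B? No
A ⊂ B: Yes (A is a proper subset of B)

Yes, A ⊂ B


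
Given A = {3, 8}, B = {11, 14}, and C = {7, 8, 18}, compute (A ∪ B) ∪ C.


A ∪ B = {3, 8, 11, 14}
(A ∪ B) ∪ C = {3, 7, 8, 11, 14, 18}

A ∪ B ∪ C = {3, 7, 8, 11, 14, 18}


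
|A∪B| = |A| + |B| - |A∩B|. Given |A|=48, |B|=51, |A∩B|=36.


|A ∪ B| = |A| + |B| - |A ∩ B|
= 48 + 51 - 36
= 63

|A ∪ B| = 63


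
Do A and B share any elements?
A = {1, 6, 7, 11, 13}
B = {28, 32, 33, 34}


Disjoint means A ∩ B = ∅.
A ∩ B = ∅
A ∩ B = ∅, so A and B are disjoint.

No — A and B share no elements (A ∩ B = ∅), so they are disjoint


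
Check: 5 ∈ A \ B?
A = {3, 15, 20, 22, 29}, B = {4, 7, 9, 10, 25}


A = {3, 15, 20, 22, 29}, B = {4, 7, 9, 10, 25}
A \ B = elements in A but not in B
A \ B = {3, 15, 20, 22, 29}
Checking if 5 ∈ A \ B
5 is not in A \ B → False

5 ∉ A \ B


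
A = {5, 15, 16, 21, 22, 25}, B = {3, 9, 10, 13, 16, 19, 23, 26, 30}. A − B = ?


A \ B = elements in A but not in B
A = {5, 15, 16, 21, 22, 25}
B = {3, 9, 10, 13, 16, 19, 23, 26, 30}
Remove from A any elements in B
A \ B = {5, 15, 21, 22, 25}

A \ B = {5, 15, 21, 22, 25}


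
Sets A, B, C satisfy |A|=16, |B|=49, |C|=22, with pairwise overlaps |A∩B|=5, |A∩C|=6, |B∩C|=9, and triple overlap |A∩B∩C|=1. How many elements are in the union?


|A∪B∪C| = |A|+|B|+|C| - |A∩B|-|A∩C|-|B∩C| + |A∩B∩C|
= 16+49+22 - 5-6-9 + 1
= 87 - 20 + 1
= 68

|A ∪ B ∪ C| = 68


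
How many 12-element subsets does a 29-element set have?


C(n,k) = n! / (k!(n-k)!)
C(29,12) = 29! / (12!17!)
= 51895935

C(29,12) = 51895935


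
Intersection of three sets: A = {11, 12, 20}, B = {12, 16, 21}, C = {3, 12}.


A ∩ B = {12}
(A ∩ B) ∩ C = {12}

A ∩ B ∩ C = {12}


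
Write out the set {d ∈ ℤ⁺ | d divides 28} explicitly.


Checking each candidate:
Condition: positive divisors of 28
Result = {1, 2, 4, 7, 14, 28}

{1, 2, 4, 7, 14, 28}


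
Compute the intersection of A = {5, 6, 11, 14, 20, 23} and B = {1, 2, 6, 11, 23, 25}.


A ∩ B = elements in both A and B
A = {5, 6, 11, 14, 20, 23}
B = {1, 2, 6, 11, 23, 25}
A ∩ B = {6, 11, 23}

A ∩ B = {6, 11, 23}


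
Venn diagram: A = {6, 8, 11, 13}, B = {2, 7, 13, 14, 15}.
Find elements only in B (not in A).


A = {6, 8, 11, 13}
B = {2, 7, 13, 14, 15}
Region: only in B (not in A)
Elements: {2, 7, 14, 15}

Elements only in B (not in A): {2, 7, 14, 15}


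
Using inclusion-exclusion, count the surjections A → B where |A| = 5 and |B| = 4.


n = |A| = 5, k = |B| = 4. Surjections via inclusion-exclusion:
S(n,k) = Σ(-1)^i × C(k,i) × (k-i)^n, i=0 to k
i=0: (-1)^0×C(4,0)×4^5 = 1024
i=1: (-1)^1×C(4,1)×3^5 = -972
i=2: (-1)^2×C(4,2)×2^5 = 192
i=3: (-1)^3×C(4,3)×1^5 = -4
i=4: (-1)^4×C(4,4)×0^5 = 0
Total = 240

Number of surjections = 240


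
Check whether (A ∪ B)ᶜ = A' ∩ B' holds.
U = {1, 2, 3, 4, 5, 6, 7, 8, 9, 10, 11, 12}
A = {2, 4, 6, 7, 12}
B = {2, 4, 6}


LHS: A ∪ B = {2, 4, 6, 7, 12}
(A ∪ B)' = U \ (A ∪ B) = {1, 3, 5, 8, 9, 10, 11}
A' = {1, 3, 5, 8, 9, 10, 11}, B' = {1, 3, 5, 7, 8, 9, 10, 11, 12}
Claimed RHS: A' ∩ B' = {1, 3, 5, 8, 9, 10, 11}
Identity is VALID: LHS = RHS = {1, 3, 5, 8, 9, 10, 11} ✓

Identity is valid. (A ∪ B)' = A' ∩ B' = {1, 3, 5, 8, 9, 10, 11}


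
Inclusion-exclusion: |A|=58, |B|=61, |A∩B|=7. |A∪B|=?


|A ∪ B| = |A| + |B| - |A ∩ B|
= 58 + 61 - 7
= 112

|A ∪ B| = 112


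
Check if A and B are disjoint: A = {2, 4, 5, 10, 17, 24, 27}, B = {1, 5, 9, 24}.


Disjoint means A ∩ B = ∅.
A ∩ B = {5, 24}
A ∩ B ≠ ∅, so A and B are NOT disjoint.

No, A and B are not disjoint (A ∩ B = {5, 24})


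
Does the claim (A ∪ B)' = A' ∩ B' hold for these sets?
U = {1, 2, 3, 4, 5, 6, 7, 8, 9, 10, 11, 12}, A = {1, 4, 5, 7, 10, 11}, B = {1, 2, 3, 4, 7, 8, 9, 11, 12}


LHS: A ∪ B = {1, 2, 3, 4, 5, 7, 8, 9, 10, 11, 12}
(A ∪ B)' = U \ (A ∪ B) = {6}
A' = {2, 3, 6, 8, 9, 12}, B' = {5, 6, 10}
Claimed RHS: A' ∩ B' = {6}
Identity is VALID: LHS = RHS = {6} ✓

Identity is valid. (A ∪ B)' = A' ∩ B' = {6}


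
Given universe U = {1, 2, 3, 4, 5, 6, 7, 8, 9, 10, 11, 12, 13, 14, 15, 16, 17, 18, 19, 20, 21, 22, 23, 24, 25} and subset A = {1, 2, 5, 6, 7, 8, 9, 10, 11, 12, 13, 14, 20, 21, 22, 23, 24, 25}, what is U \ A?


Aᶜ = U \ A = elements in U but not in A
U = {1, 2, 3, 4, 5, 6, 7, 8, 9, 10, 11, 12, 13, 14, 15, 16, 17, 18, 19, 20, 21, 22, 23, 24, 25}
A = {1, 2, 5, 6, 7, 8, 9, 10, 11, 12, 13, 14, 20, 21, 22, 23, 24, 25}
Aᶜ = {3, 4, 15, 16, 17, 18, 19}

Aᶜ = {3, 4, 15, 16, 17, 18, 19}


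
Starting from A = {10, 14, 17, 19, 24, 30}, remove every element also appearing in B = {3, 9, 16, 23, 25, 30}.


A \ B = elements in A but not in B
A = {10, 14, 17, 19, 24, 30}
B = {3, 9, 16, 23, 25, 30}
Remove from A any elements in B
A \ B = {10, 14, 17, 19, 24}

A \ B = {10, 14, 17, 19, 24}


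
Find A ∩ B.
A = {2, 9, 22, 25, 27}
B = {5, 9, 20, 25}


A ∩ B = elements in both A and B
A = {2, 9, 22, 25, 27}
B = {5, 9, 20, 25}
A ∩ B = {9, 25}

A ∩ B = {9, 25}


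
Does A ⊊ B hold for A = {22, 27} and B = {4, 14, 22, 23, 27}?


A ⊂ B requires: A ⊆ B AND A ≠ B.
A ⊆ B? Yes
A = B? No
A ⊂ B: Yes (A is a proper subset of B)

Yes, A ⊂ B


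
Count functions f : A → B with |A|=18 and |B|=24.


Each of |A| = 18 inputs maps to any of |B| = 24 outputs.
# functions = |B|^|A| = 24^18
= 6979147079584381377970176

Number of functions = 6979147079584381377970176


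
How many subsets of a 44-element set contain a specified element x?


Subsets of A containing x correspond to subsets of A \ {x}, which has 43 elements.
Count = 2^(n-1) = 2^43
= 8796093022208

Number of subsets containing x = 8796093022208


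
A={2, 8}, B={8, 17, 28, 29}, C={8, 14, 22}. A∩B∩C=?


A ∩ B = {8}
(A ∩ B) ∩ C = {8}

A ∩ B ∩ C = {8}


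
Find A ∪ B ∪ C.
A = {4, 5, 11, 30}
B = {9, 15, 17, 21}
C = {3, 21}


A ∪ B = {4, 5, 9, 11, 15, 17, 21, 30}
(A ∪ B) ∪ C = {3, 4, 5, 9, 11, 15, 17, 21, 30}

A ∪ B ∪ C = {3, 4, 5, 9, 11, 15, 17, 21, 30}


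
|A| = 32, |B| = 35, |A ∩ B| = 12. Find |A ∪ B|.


|A ∪ B| = |A| + |B| - |A ∩ B|
= 32 + 35 - 12
= 55

|A ∪ B| = 55


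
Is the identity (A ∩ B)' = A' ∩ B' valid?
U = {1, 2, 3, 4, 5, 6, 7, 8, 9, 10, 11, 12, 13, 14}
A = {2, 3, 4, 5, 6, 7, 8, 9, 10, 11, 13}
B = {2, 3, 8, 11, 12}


LHS: A ∩ B = {2, 3, 8, 11}
(A ∩ B)' = U \ (A ∩ B) = {1, 4, 5, 6, 7, 9, 10, 12, 13, 14}
A' = {1, 12, 14}, B' = {1, 4, 5, 6, 7, 9, 10, 13, 14}
Claimed RHS: A' ∩ B' = {1, 14}
Identity is INVALID: LHS = {1, 4, 5, 6, 7, 9, 10, 12, 13, 14} but the RHS claimed here equals {1, 14}. The correct form is (A ∩ B)' = A' ∪ B'.

Identity is invalid: (A ∩ B)' = {1, 4, 5, 6, 7, 9, 10, 12, 13, 14} but A' ∩ B' = {1, 14}. The correct De Morgan law is (A ∩ B)' = A' ∪ B'.


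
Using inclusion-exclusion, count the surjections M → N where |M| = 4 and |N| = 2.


n = |M| = 4, k = |N| = 2. Surjections via inclusion-exclusion:
S(n,k) = Σ(-1)^i × C(k,i) × (k-i)^n, i=0 to k
i=0: (-1)^0×C(2,0)×2^4 = 16
i=1: (-1)^1×C(2,1)×1^4 = -2
i=2: (-1)^2×C(2,2)×0^4 = 0
Total = 14

Number of surjections = 14


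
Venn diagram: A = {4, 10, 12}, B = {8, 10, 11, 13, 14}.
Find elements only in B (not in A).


A = {4, 10, 12}
B = {8, 10, 11, 13, 14}
Region: only in B (not in A)
Elements: {8, 11, 13, 14}

Elements only in B (not in A): {8, 11, 13, 14}


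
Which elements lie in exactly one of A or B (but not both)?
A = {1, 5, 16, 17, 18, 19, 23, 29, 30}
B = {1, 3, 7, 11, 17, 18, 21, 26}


A △ B = (A \ B) ∪ (B \ A) = elements in exactly one of A or B
A \ B = {5, 16, 19, 23, 29, 30}
B \ A = {3, 7, 11, 21, 26}
A △ B = {3, 5, 7, 11, 16, 19, 21, 23, 26, 29, 30}

A △ B = {3, 5, 7, 11, 16, 19, 21, 23, 26, 29, 30}


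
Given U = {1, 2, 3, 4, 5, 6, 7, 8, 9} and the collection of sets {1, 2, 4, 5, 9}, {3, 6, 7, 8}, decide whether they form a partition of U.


A partition requires: (1) non-empty parts, (2) pairwise disjoint, (3) union = U
Parts: {1, 2, 4, 5, 9}, {3, 6, 7, 8}
Union of parts: {1, 2, 3, 4, 5, 6, 7, 8, 9}
U = {1, 2, 3, 4, 5, 6, 7, 8, 9}
All non-empty? True
Pairwise disjoint? True
Covers U? True

Yes, valid partition


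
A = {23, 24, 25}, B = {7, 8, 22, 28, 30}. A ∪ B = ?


A ∪ B = all elements in A or B (or both)
A = {23, 24, 25}
B = {7, 8, 22, 28, 30}
A ∪ B = {7, 8, 22, 23, 24, 25, 28, 30}

A ∪ B = {7, 8, 22, 23, 24, 25, 28, 30}


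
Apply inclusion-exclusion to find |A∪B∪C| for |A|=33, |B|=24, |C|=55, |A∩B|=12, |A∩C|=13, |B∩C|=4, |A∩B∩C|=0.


|A∪B∪C| = |A|+|B|+|C| - |A∩B|-|A∩C|-|B∩C| + |A∩B∩C|
= 33+24+55 - 12-13-4 + 0
= 112 - 29 + 0
= 83

|A ∪ B ∪ C| = 83


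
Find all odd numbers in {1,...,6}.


Checking each candidate:
Condition: odd numbers in {1,...,6}
Result = {1, 3, 5}

{1, 3, 5}


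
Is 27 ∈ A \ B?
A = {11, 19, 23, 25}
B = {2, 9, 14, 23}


A = {11, 19, 23, 25}, B = {2, 9, 14, 23}
A \ B = elements in A but not in B
A \ B = {11, 19, 25}
Checking if 27 ∈ A \ B
27 is not in A \ B → False

27 ∉ A \ B


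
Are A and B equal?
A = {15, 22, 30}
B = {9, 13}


Two sets are equal iff they have exactly the same elements.
A = {15, 22, 30}
B = {9, 13}
Differences: {9, 13, 15, 22, 30}
A ≠ B

No, A ≠ B


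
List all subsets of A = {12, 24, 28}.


|A| = 3, so |P(A)| = 2^3 = 8
Enumerate subsets by cardinality (0 to 3):
∅, {12}, {24}, {28}, {12, 24}, {12, 28}, {24, 28}, {12, 24, 28}

P(A) has 8 subsets: ∅, {12}, {24}, {28}, {12, 24}, {12, 28}, {24, 28}, {12, 24, 28}


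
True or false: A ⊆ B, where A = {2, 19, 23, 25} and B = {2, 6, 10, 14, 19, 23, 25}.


A ⊆ B means every element of A is in B.
All elements of A are in B.
So A ⊆ B.

Yes, A ⊆ B


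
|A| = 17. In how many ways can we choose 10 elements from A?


C(n,k) = n! / (k!(n-k)!)
C(17,10) = 17! / (10!7!)
= 19448

C(17,10) = 19448


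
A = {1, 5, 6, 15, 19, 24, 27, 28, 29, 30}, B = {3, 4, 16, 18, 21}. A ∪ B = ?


A ∪ B = all elements in A or B (or both)
A = {1, 5, 6, 15, 19, 24, 27, 28, 29, 30}
B = {3, 4, 16, 18, 21}
A ∪ B = {1, 3, 4, 5, 6, 15, 16, 18, 19, 21, 24, 27, 28, 29, 30}

A ∪ B = {1, 3, 4, 5, 6, 15, 16, 18, 19, 21, 24, 27, 28, 29, 30}


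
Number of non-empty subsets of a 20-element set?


Total subsets = 2^n = 2^20 = 1048576
Non-empty subsets exclude the empty set: 2^n - 1
= 1048576 - 1
= 1048575

Number of non-empty subsets = 1048575


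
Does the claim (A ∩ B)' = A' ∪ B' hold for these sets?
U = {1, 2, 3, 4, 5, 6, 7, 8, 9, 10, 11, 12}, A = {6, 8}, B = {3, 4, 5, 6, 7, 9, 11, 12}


LHS: A ∩ B = {6}
(A ∩ B)' = U \ (A ∩ B) = {1, 2, 3, 4, 5, 7, 8, 9, 10, 11, 12}
A' = {1, 2, 3, 4, 5, 7, 9, 10, 11, 12}, B' = {1, 2, 8, 10}
Claimed RHS: A' ∪ B' = {1, 2, 3, 4, 5, 7, 8, 9, 10, 11, 12}
Identity is VALID: LHS = RHS = {1, 2, 3, 4, 5, 7, 8, 9, 10, 11, 12} ✓

Identity is valid. (A ∩ B)' = A' ∪ B' = {1, 2, 3, 4, 5, 7, 8, 9, 10, 11, 12}


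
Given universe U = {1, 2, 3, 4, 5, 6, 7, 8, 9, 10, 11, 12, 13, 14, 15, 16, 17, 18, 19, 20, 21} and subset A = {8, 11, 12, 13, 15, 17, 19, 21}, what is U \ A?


Aᶜ = U \ A = elements in U but not in A
U = {1, 2, 3, 4, 5, 6, 7, 8, 9, 10, 11, 12, 13, 14, 15, 16, 17, 18, 19, 20, 21}
A = {8, 11, 12, 13, 15, 17, 19, 21}
Aᶜ = {1, 2, 3, 4, 5, 6, 7, 9, 10, 14, 16, 18, 20}

Aᶜ = {1, 2, 3, 4, 5, 6, 7, 9, 10, 14, 16, 18, 20}


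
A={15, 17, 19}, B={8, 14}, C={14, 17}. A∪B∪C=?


A ∪ B = {8, 14, 15, 17, 19}
(A ∪ B) ∪ C = {8, 14, 15, 17, 19}

A ∪ B ∪ C = {8, 14, 15, 17, 19}


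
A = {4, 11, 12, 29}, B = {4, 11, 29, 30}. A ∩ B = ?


A ∩ B = elements in both A and B
A = {4, 11, 12, 29}
B = {4, 11, 29, 30}
A ∩ B = {4, 11, 29}

A ∩ B = {4, 11, 29}


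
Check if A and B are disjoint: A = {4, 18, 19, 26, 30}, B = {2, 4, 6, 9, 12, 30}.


Disjoint means A ∩ B = ∅.
A ∩ B = {4, 30}
A ∩ B ≠ ∅, so A and B are NOT disjoint.

No, A and B are not disjoint (A ∩ B = {4, 30})


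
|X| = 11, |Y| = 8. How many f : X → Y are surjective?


n = |X| = 11, k = |Y| = 8. Surjections via inclusion-exclusion:
S(n,k) = Σ(-1)^i × C(k,i) × (k-i)^n, i=0 to k
i=0: (-1)^0×C(8,0)×8^11 = 8589934592
i=1: (-1)^1×C(8,1)×7^11 = -15818613944
i=2: (-1)^2×C(8,2)×6^11 = 10158317568
i=3: (-1)^3×C(8,3)×5^11 = -2734375000
i=4: (-1)^4×C(8,4)×4^11 = 293601280
i=5: (-1)^5×C(8,5)×3^11 = -9920232
i=6: (-1)^6×C(8,6)×2^11 = 57344
i=7: (-1)^7×C(8,7)×1^11 = -8
i=8: (-1)^8×C(8,8)×0^11 = 0
Total = 479001600

Number of surjections = 479001600


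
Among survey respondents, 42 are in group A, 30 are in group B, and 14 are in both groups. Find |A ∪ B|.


|A ∪ B| = |A| + |B| - |A ∩ B|
= 42 + 30 - 14
= 58

|A ∪ B| = 58


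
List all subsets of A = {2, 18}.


|A| = 2, so |P(A)| = 2^2 = 4
Enumerate subsets by cardinality (0 to 2):
∅, {2}, {18}, {2, 18}

P(A) has 4 subsets: ∅, {2}, {18}, {2, 18}


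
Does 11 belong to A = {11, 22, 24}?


A = {11, 22, 24}
Checking if 11 is in A
11 is in A → True

11 ∈ A


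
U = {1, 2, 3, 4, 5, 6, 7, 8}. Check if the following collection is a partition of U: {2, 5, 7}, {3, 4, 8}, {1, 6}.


A partition requires: (1) non-empty parts, (2) pairwise disjoint, (3) union = U
Parts: {2, 5, 7}, {3, 4, 8}, {1, 6}
Union of parts: {1, 2, 3, 4, 5, 6, 7, 8}
U = {1, 2, 3, 4, 5, 6, 7, 8}
All non-empty? True
Pairwise disjoint? True
Covers U? True

Yes, valid partition


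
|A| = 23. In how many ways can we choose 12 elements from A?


C(n,k) = n! / (k!(n-k)!)
C(23,12) = 23! / (12!11!)
= 1352078

C(23,12) = 1352078


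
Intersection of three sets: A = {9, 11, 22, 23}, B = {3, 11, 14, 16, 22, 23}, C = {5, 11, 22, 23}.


A ∩ B = {11, 22, 23}
(A ∩ B) ∩ C = {11, 22, 23}

A ∩ B ∩ C = {11, 22, 23}


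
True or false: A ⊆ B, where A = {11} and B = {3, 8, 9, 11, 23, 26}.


A ⊆ B means every element of A is in B.
All elements of A are in B.
So A ⊆ B.

Yes, A ⊆ B


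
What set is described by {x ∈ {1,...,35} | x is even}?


Checking each candidate:
Condition: even numbers in {1,...,35}
Result = {2, 4, 6, 8, 10, 12, 14, 16, 18, 20, 22, 24, 26, 28, 30, 32, 34}

{2, 4, 6, 8, 10, 12, 14, 16, 18, 20, 22, 24, 26, 28, 30, 32, 34}


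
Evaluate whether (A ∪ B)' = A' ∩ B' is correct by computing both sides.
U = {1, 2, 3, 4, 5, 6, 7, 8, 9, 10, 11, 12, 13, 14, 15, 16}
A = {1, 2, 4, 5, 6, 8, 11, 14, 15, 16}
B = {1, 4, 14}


LHS: A ∪ B = {1, 2, 4, 5, 6, 8, 11, 14, 15, 16}
(A ∪ B)' = U \ (A ∪ B) = {3, 7, 9, 10, 12, 13}
A' = {3, 7, 9, 10, 12, 13}, B' = {2, 3, 5, 6, 7, 8, 9, 10, 11, 12, 13, 15, 16}
Claimed RHS: A' ∩ B' = {3, 7, 9, 10, 12, 13}
Identity is VALID: LHS = RHS = {3, 7, 9, 10, 12, 13} ✓

Identity is valid. (A ∪ B)' = A' ∩ B' = {3, 7, 9, 10, 12, 13}


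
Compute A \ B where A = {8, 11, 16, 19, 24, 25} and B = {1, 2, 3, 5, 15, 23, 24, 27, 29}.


A \ B = elements in A but not in B
A = {8, 11, 16, 19, 24, 25}
B = {1, 2, 3, 5, 15, 23, 24, 27, 29}
Remove from A any elements in B
A \ B = {8, 11, 16, 19, 25}

A \ B = {8, 11, 16, 19, 25}


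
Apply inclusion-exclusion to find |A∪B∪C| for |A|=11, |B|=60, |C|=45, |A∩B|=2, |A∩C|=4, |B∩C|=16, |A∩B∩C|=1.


|A∪B∪C| = |A|+|B|+|C| - |A∩B|-|A∩C|-|B∩C| + |A∩B∩C|
= 11+60+45 - 2-4-16 + 1
= 116 - 22 + 1
= 95

|A ∪ B ∪ C| = 95


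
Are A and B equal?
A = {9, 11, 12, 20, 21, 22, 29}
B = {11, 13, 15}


Two sets are equal iff they have exactly the same elements.
A = {9, 11, 12, 20, 21, 22, 29}
B = {11, 13, 15}
Differences: {9, 12, 13, 15, 20, 21, 22, 29}
A ≠ B

No, A ≠ B


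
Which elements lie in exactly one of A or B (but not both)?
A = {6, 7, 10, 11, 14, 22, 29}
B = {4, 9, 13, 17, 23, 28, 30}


A △ B = (A \ B) ∪ (B \ A) = elements in exactly one of A or B
A \ B = {6, 7, 10, 11, 14, 22, 29}
B \ A = {4, 9, 13, 17, 23, 28, 30}
A △ B = {4, 6, 7, 9, 10, 11, 13, 14, 17, 22, 23, 28, 29, 30}

A △ B = {4, 6, 7, 9, 10, 11, 13, 14, 17, 22, 23, 28, 29, 30}


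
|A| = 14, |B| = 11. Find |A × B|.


|A × B| = |A| × |B|
= 14 × 11
= 154

|A × B| = 154


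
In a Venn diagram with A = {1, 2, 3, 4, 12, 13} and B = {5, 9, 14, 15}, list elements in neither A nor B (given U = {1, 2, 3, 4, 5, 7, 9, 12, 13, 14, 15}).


A = {1, 2, 3, 4, 12, 13}
B = {5, 9, 14, 15}
Region: in neither A nor B (given U = {1, 2, 3, 4, 5, 7, 9, 12, 13, 14, 15})
Elements: {7}

Elements in neither A nor B (given U = {1, 2, 3, 4, 5, 7, 9, 12, 13, 14, 15}): {7}


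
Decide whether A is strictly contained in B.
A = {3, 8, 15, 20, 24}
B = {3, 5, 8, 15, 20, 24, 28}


A ⊂ B requires: A ⊆ B AND A ≠ B.
A ⊆ B? Yes
A = B? No
A ⊂ B: Yes (A is a proper subset of B)

Yes, A ⊂ B


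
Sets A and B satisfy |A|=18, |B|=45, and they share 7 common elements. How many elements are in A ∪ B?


|A ∪ B| = |A| + |B| - |A ∩ B|
= 18 + 45 - 7
= 56

|A ∪ B| = 56


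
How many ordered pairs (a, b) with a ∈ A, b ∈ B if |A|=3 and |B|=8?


|A × B| = |A| × |B|
= 3 × 8
= 24

|A × B| = 24


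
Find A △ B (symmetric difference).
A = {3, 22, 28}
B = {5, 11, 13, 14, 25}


A △ B = (A \ B) ∪ (B \ A) = elements in exactly one of A or B
A \ B = {3, 22, 28}
B \ A = {5, 11, 13, 14, 25}
A △ B = {3, 5, 11, 13, 14, 22, 25, 28}

A △ B = {3, 5, 11, 13, 14, 22, 25, 28}


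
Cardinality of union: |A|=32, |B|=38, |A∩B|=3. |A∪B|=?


|A ∪ B| = |A| + |B| - |A ∩ B|
= 32 + 38 - 3
= 67

|A ∪ B| = 67


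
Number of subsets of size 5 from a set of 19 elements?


C(n,k) = n! / (k!(n-k)!)
C(19,5) = 19! / (5!14!)
= 11628

C(19,5) = 11628


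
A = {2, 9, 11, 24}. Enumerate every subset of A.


|A| = 4, so |P(A)| = 2^4 = 16
Enumerate subsets by cardinality (0 to 4):
∅, {2}, {9}, {11}, {24}, {2, 9}, {2, 11}, {2, 24}, {9, 11}, {9, 24}, {11, 24}, {2, 9, 11}, {2, 9, 24}, {2, 11, 24}, {9, 11, 24}, {2, 9, 11, 24}

P(A) has 16 subsets: ∅, {2}, {9}, {11}, {24}, {2, 9}, {2, 11}, {2, 24}, {9, 11}, {9, 24}, {11, 24}, {2, 9, 11}, {2, 9, 24}, {2, 11, 24}, {9, 11, 24}, {2, 9, 11, 24}


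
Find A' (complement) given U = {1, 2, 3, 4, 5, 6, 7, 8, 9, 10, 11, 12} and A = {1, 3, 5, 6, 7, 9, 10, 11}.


Aᶜ = U \ A = elements in U but not in A
U = {1, 2, 3, 4, 5, 6, 7, 8, 9, 10, 11, 12}
A = {1, 3, 5, 6, 7, 9, 10, 11}
Aᶜ = {2, 4, 8, 12}

Aᶜ = {2, 4, 8, 12}


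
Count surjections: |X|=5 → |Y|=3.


n = |X| = 5, k = |Y| = 3. Surjections via inclusion-exclusion:
S(n,k) = Σ(-1)^i × C(k,i) × (k-i)^n, i=0 to k
i=0: (-1)^0×C(3,0)×3^5 = 243
i=1: (-1)^1×C(3,1)×2^5 = -96
i=2: (-1)^2×C(3,2)×1^5 = 3
i=3: (-1)^3×C(3,3)×0^5 = 0
Total = 150

Number of surjections = 150


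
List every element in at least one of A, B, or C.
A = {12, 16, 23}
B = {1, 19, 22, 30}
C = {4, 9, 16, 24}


A ∪ B = {1, 12, 16, 19, 22, 23, 30}
(A ∪ B) ∪ C = {1, 4, 9, 12, 16, 19, 22, 23, 24, 30}

A ∪ B ∪ C = {1, 4, 9, 12, 16, 19, 22, 23, 24, 30}


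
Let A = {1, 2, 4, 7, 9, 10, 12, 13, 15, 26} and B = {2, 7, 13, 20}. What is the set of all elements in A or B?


A ∪ B = all elements in A or B (or both)
A = {1, 2, 4, 7, 9, 10, 12, 13, 15, 26}
B = {2, 7, 13, 20}
A ∪ B = {1, 2, 4, 7, 9, 10, 12, 13, 15, 20, 26}

A ∪ B = {1, 2, 4, 7, 9, 10, 12, 13, 15, 20, 26}
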